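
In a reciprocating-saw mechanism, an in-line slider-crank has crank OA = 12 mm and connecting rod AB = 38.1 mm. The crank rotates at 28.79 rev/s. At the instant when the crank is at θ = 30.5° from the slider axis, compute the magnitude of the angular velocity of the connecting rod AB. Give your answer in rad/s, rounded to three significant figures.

49.7

ω = 180.9 rad/s (converted from 28.79 rev/s).
The rod makes angle φ with the slider axis where L sinφ = r sinθ; differentiating, L cosφ·φ̇ = r ω cosθ.
L cosφ = √(L² − r² sin²θ) = 0.03761 m.
|ω_rod| = r ω |cosθ| / √(L² − r² sin²θ) = 0.012·180.9·0.86163/0.03761 = 49.73 rad/s.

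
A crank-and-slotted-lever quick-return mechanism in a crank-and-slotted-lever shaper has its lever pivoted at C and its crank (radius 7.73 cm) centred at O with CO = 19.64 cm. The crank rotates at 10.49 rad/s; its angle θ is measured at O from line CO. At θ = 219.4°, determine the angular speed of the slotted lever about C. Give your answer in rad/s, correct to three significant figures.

2.86

ω = 10.49 rad/s
Crank pin A relative to C: A = (d + r cosθ, r sinθ); lever angle φ = atan2(r sinθ, d + r cosθ).
Differentiating tanφ: φ̇ = rω(d cosθ + r)/(d² + r² + 2dr cosθ).
d² + r² + 2dr cosθ = |CA|² = 0.0210854 m²;  d cosθ + r = -0.074465 m.
|ω_lever| = |0.0773·10.49·-0.074465| / 0.0210854 = 2.8637 rad/s.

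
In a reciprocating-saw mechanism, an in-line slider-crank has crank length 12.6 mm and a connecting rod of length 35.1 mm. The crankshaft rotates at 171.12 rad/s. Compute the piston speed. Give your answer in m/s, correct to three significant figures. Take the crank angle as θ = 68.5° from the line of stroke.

ω = 171.1 rad/s
For an in-line slider-crank, x = r cosθ + √(L² − r² sin²θ), so v = −rω sinθ·[1 + r cosθ/√(L² − r² sin²θ)].
With r = 0.0126 m, L = 0.0351 m, θ = 68.5°: √(L² − r² sin²θ) = 0.033084 m.
v = −0.0126·171.1·0.93042·[1 + 0.0126·0.36650/0.033084] = -2.2861 m/s.
|v| = 2.2861 m/s.

2.29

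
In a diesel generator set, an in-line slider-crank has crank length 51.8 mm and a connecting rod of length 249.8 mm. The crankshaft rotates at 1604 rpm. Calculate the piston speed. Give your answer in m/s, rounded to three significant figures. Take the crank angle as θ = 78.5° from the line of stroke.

ω = 2π·1604/60 = 168 rad/s
For an in-line slider-crank, x = r cosθ + √(L² − r² sin²θ), so v = −rω sinθ·[1 + r cosθ/√(L² − r² sin²θ)].
With r = 0.0518 m, L = 0.2498 m, θ = 78.5°: √(L² − r² sin²θ) = 0.24459 m.
v = −0.0518·168·0.97992·[1 + 0.0518·0.19937/0.24459] = -8.8862 m/s.
|v| = 8.8862 m/s.

8.89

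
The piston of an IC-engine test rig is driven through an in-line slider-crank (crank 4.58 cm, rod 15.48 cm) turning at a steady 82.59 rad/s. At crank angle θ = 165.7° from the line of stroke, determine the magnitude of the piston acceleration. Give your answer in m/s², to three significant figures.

ω = 82.59 rad/s
x(θ) = r cosθ + √(L² − r² sin²θ); with ω constant, a = ω²·d²x/dθ².
d²x/dθ² = −r cosθ − r²(cos2θ)/√u − r⁴ sin²2θ/(4u^{3/2}),  u = L² − r² sin²θ = 0.0238351 m².
Substituting r = 0.0458 m, L = 0.1548 m, θ = 165.7°: d²x/dθ² = +0.032383 m.
a = ω²·d²x/dθ² = (82.59)²·(+0.032383) = +220.89 m/s²;  |a| = 220.89 m/s².

221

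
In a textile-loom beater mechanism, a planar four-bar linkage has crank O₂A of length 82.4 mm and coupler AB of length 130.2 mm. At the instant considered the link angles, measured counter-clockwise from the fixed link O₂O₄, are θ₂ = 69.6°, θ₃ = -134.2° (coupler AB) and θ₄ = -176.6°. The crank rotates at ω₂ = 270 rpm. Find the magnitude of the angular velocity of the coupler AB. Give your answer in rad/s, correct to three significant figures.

ω₂ = 28.27 rad/s (from 270 rpm).
Differentiating the loop-closure r₂e^{iθ₂}+r₃e^{iθ₃}=r₁+r₄e^{iθ₄} gives r₂ω₂e^{iθ₂}+r₃ω₃e^{iθ₃}=r₄ω₄e^{iθ₄}.
Eliminating the other unknown: ω₃ = r₂ω₂ sin(θ₄−θ₂) / [r₃ sin(θ₃−θ₄)].
Numerator sine = +0.91496; denominator sine = +0.67430.
Result = 0.0824·28.27·(+0.91496) / (0.1302·(+0.67430)) = +24.28 rad/s; magnitude 24.28 rad/s.

24.3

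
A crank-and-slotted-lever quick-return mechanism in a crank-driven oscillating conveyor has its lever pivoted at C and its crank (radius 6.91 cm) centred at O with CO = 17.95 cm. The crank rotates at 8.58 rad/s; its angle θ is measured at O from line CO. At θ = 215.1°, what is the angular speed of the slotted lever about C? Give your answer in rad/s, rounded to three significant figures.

ω = 8.58 rad/s
Crank pin A relative to C: A = (d + r cosθ, r sinθ); lever angle φ = atan2(r sinθ, d + r cosθ).
Differentiating tanφ: φ̇ = rω(d cosθ + r)/(d² + r² + 2dr cosθ).
d² + r² + 2dr cosθ = |CA|² = 0.0166993 m²;  d cosθ + r = -0.077758 m.
|ω_lever| = |0.0691·8.58·-0.077758| / 0.0166993 = 2.7607 rad/s.

2.76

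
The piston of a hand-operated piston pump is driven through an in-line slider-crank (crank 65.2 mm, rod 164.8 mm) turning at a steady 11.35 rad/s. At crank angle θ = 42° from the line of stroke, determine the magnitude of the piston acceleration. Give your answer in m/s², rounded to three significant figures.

ω = 11.35 rad/s
x(θ) = r cosθ + √(L² − r² sin²θ); with ω constant, a = ω²·d²x/dθ².
d²x/dθ² = −r cosθ − r²(cos2θ)/√u − r⁴ sin²2θ/(4u^{3/2}),  u = L² − r² sin²θ = 0.0252557 m².
Substituting r = 0.0652 m, L = 0.1648 m, θ = 42°: d²x/dθ² = -0.052362 m.
a = ω²·d²x/dθ² = (11.35)²·(-0.052362) = -6.7455 m/s²;  |a| = 6.7455 m/s².

6.75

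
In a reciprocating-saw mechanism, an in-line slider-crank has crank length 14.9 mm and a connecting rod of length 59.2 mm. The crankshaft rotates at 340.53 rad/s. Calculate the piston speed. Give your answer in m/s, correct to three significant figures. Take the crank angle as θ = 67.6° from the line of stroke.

5.15

ω = 340.5 rad/s
For an in-line slider-crank, x = r cosθ + √(L² − r² sin²θ), so v = −rω sinθ·[1 + r cosθ/√(L² − r² sin²θ)].
With r = 0.0149 m, L = 0.0592 m, θ = 67.6°: √(L² − r² sin²θ) = 0.057575 m.
v = −0.0149·340.5·0.92455·[1 + 0.0149·0.38107/0.057575] = -5.1537 m/s.
|v| = 5.1537 m/s.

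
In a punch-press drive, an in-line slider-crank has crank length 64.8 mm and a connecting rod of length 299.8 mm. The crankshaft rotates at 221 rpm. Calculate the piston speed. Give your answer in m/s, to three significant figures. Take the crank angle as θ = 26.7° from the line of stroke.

0.805

ω = 2π·221/60 = 23.14 rad/s
For an in-line slider-crank, x = r cosθ + √(L² − r² sin²θ), so v = −rω sinθ·[1 + r cosθ/√(L² − r² sin²θ)].
With r = 0.0648 m, L = 0.2998 m, θ = 26.7°: √(L² − r² sin²θ) = 0.29838 m.
v = −0.0648·23.14·0.44932·[1 + 0.0648·0.89337/0.29838] = -0.80456 m/s.
|v| = 0.80456 m/s.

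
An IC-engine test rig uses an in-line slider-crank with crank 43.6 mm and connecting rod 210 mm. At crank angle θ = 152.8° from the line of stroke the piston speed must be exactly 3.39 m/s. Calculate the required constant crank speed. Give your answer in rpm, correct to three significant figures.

For an in-line slider-crank, |v_piston| = rω|sinθ|·[1 + r cosθ/√(L² − r² sin²θ)].
With r = 0.0436 m, L = 0.21 m, θ = 152.8°: the bracketed kinematic factor |dx/dθ| = 0.016233 m.
ω = v/|dx/dθ| = 3.39/0.016233 = 208.84 rad/s.
N = 60ω/(2π) = 1994.3 rpm.

1990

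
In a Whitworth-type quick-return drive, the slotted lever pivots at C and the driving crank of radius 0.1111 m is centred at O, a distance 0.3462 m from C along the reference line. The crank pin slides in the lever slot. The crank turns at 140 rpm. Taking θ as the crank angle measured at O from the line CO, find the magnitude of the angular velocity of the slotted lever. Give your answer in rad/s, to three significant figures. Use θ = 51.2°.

2.96

ω = 14.66 rad/s (from 140 rpm).
Crank pin A relative to C: A = (d + r cosθ, r sinθ); lever angle φ = atan2(r sinθ, d + r cosθ).
Differentiating tanφ: φ̇ = rω(d cosθ + r)/(d² + r² + 2dr cosθ).
d² + r² + 2dr cosθ = |CA|² = 0.1804 m²;  d cosθ + r = +0.32803 m.
|ω_lever| = |0.1111·14.66·+0.32803| / 0.1804 = 2.9618 rad/s.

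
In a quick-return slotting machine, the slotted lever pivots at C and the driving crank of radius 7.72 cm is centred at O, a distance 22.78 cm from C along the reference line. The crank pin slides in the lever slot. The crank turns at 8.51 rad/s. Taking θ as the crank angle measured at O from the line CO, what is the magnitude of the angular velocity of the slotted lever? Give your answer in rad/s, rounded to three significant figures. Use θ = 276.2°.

1.08

ω = 8.51 rad/s
Crank pin A relative to C: A = (d + r cosθ, r sinθ); lever angle φ = atan2(r sinθ, d + r cosθ).
Differentiating tanφ: φ̇ = rω(d cosθ + r)/(d² + r² + 2dr cosθ).
d² + r² + 2dr cosθ = |CA|² = 0.0616513 m²;  d cosθ + r = +0.1018 m.
|ω_lever| = |0.0772·8.51·+0.1018| / 0.0616513 = 1.0848 rad/s.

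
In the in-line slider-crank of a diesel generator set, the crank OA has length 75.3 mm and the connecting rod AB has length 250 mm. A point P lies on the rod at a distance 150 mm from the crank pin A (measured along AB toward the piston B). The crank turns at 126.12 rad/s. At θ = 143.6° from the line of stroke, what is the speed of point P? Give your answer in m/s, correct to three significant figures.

ω = 126.1 rad/s.  Crank-pin speed |V_A| = rω = 9.4968 m/s, perpendicular to OA.
Rod angle: sinφ = −(r/L) sinθ ⇒ φ = -10.296°; ω_rod = −rω cosθ/√(L²−r²sin²θ) = +31.076 rad/s.
V_P = V_A + ω_rod × AP, with AP = 0.15 m along the rod.
Components: V_Px = −rω sinθ − a·ω_rod·sinφ = -4.8024 m/s;  V_Py = rω cosθ + a·ω_rod·cosφ = -3.0576 m/s.
|V_P| = √(V_Px² + V_Py²) = 5.6932 m/s.

5.69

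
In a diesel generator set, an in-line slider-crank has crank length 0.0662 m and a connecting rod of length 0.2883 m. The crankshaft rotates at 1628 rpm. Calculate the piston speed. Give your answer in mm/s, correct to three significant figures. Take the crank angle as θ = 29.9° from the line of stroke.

ω = 2π·1628/60 = 170.5 rad/s
For an in-line slider-crank, x = r cosθ + √(L² − r² sin²θ), so v = −rω sinθ·[1 + r cosθ/√(L² − r² sin²θ)].
With r = 0.0662 m, L = 0.2883 m, θ = 29.9°: √(L² − r² sin²θ) = 0.28641 m.
v = −0.0662·170.5·0.49849·[1 + 0.0662·0.86690/0.28641] = -6.7532 m/s.
|v| = 6.7532 m/s = 6753.2 mm/s.

6750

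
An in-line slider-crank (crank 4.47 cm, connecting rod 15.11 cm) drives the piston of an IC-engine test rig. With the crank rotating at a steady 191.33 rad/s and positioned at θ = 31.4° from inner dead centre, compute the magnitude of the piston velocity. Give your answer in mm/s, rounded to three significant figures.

ω = 191.3 rad/s
For an in-line slider-crank, x = r cosθ + √(L² − r² sin²θ), so v = −rω sinθ·[1 + r cosθ/√(L² − r² sin²θ)].
With r = 0.0447 m, L = 0.1511 m, θ = 31.4°: √(L² − r² sin²θ) = 0.14929 m.
v = −0.0447·191.3·0.52101·[1 + 0.0447·0.85355/0.14929] = -5.5947 m/s.
|v| = 5.5947 m/s = 5594.7 mm/s.

5590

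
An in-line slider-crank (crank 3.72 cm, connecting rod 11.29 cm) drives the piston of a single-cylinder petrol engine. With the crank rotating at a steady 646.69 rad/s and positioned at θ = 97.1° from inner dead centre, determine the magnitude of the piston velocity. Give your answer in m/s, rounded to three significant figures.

22.8

ω = 646.7 rad/s
For an in-line slider-crank, x = r cosθ + √(L² − r² sin²θ), so v = −rω sinθ·[1 + r cosθ/√(L² − r² sin²θ)].
With r = 0.0372 m, L = 0.1129 m, θ = 97.1°: √(L² − r² sin²θ) = 0.10669 m.
v = −0.0372·646.7·0.99233·[1 + 0.0372·-0.12360/0.10669] = -22.844 m/s.
|v| = 22.844 m/s.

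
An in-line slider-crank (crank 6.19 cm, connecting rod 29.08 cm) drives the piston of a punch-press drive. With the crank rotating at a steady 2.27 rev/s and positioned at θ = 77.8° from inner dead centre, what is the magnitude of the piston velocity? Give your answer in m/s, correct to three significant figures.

0.903

ω = 2π·2.27 = 14.26 rad/s
For an in-line slider-crank, x = r cosθ + √(L² − r² sin²θ), so v = −rω sinθ·[1 + r cosθ/√(L² − r² sin²θ)].
With r = 0.0619 m, L = 0.2908 m, θ = 77.8°: √(L² − r² sin²θ) = 0.28444 m.
v = −0.0619·14.26·0.97742·[1 + 0.0619·0.21132/0.28444] = -0.90262 m/s.
|v| = 0.90262 m/s.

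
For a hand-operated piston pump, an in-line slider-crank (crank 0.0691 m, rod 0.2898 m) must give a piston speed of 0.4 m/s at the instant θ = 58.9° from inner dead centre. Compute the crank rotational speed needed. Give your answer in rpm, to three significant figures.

57.3

For an in-line slider-crank, |v_piston| = rω|sinθ|·[1 + r cosθ/√(L² − r² sin²θ)].
With r = 0.0691 m, L = 0.2898 m, θ = 58.9°: the bracketed kinematic factor |dx/dθ| = 0.066612 m.
ω = v/|dx/dθ| = 0.4/0.066612 = 6.0049 rad/s.
N = 60ω/(2π) = 57.343 rpm.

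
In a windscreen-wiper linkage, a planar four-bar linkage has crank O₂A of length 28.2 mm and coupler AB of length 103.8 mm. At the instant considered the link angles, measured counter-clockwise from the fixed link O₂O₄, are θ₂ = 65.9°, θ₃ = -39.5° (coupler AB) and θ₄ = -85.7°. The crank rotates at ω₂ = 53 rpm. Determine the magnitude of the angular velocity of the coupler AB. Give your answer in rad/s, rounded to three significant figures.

ω₂ = 5.55 rad/s (from 53 rpm).
Differentiating the loop-closure r₂e^{iθ₂}+r₃e^{iθ₃}=r₁+r₄e^{iθ₄} gives r₂ω₂e^{iθ₂}+r₃ω₃e^{iθ₃}=r₄ω₄e^{iθ₄}.
Eliminating the other unknown: ω₃ = r₂ω₂ sin(θ₄−θ₂) / [r₃ sin(θ₃−θ₄)].
Numerator sine = -0.47562; denominator sine = +0.72176.
Result = 0.0282·5.55·(-0.47562) / (0.1038·(+0.72176)) = -0.99364 rad/s; magnitude 0.99364 rad/s.

0.994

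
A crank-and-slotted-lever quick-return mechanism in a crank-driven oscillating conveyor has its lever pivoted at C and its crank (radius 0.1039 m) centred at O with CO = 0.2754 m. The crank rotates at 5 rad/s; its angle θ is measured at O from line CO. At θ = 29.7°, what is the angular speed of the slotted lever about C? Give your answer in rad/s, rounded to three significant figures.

1.31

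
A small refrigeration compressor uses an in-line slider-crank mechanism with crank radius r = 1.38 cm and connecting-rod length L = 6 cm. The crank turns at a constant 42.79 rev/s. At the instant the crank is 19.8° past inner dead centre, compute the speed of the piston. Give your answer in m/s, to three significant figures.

ω = 2π·42.8 = 268.9 rad/s
For an in-line slider-crank, x = r cosθ + √(L² − r² sin²θ), so v = −rω sinθ·[1 + r cosθ/√(L² − r² sin²θ)].
With r = 0.0138 m, L = 0.06 m, θ = 19.8°: √(L² − r² sin²θ) = 0.059818 m.
v = −0.0138·268.9·0.33874·[1 + 0.0138·0.94088/0.059818] = -1.5296 m/s.
|v| = 1.5296 m/s.

1.53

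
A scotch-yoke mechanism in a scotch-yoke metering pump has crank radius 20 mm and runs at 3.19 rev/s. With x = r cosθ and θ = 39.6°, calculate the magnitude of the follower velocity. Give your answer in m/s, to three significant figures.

ω = 20.04 rad/s (from 3.19 rev/s).
x = r cosθ ⇒ ẋ = −rω sinθ.
|v| = rω|sinθ| = 0.02·20.04·|sin 39.6°| = 0.25552 m/s.

0.256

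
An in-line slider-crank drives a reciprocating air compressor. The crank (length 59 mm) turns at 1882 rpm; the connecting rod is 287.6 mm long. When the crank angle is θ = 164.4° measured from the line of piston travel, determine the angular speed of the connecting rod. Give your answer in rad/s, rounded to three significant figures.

39.0

ω = 197.1 rad/s (converted from 1882 rpm).
The rod makes angle φ with the slider axis where L sinφ = r sinθ; differentiating, L cosφ·φ̇ = r ω cosθ.
L cosφ = √(L² − r² sin²θ) = 0.28716 m.
|ω_rod| = r ω |cosθ| / √(L² − r² sin²θ) = 0.059·197.1·0.96316/0.28716 = 39.001 rad/s.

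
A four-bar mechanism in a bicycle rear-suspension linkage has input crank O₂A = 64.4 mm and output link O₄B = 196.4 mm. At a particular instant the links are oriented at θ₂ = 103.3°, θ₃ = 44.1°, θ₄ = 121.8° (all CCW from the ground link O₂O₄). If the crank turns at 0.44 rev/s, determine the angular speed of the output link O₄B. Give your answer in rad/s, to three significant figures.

0.797

ω₂ = 2.765 rad/s (from 0.44 rev/s).
Differentiating the loop-closure r₂e^{iθ₂}+r₃e^{iθ₃}=r₁+r₄e^{iθ₄} gives r₂ω₂e^{iθ₂}+r₃ω₃e^{iθ₃}=r₄ω₄e^{iθ₄}.
Eliminating the other unknown: ω₄ = r₂ω₂ sin(θ₂−θ₃) / [r₄ sin(θ₄−θ₃)].
Numerator sine = +0.85896; denominator sine = +0.97705.
Result = 0.0644·2.765·(+0.85896) / (0.1964·(+0.97705)) = +0.79696 rad/s; magnitude 0.79696 rad/s.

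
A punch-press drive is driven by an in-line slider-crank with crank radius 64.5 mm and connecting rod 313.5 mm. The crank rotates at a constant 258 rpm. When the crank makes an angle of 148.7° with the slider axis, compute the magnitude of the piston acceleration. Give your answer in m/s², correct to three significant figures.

35.7

ω = 2π·258/60 = 27.02 rad/s
x(θ) = r cosθ + √(L² − r² sin²θ); with ω constant, a = ω²·d²x/dθ².
d²x/dθ² = −r cosθ − r²(cos2θ)/√u − r⁴ sin²2θ/(4u^{3/2}),  u = L² − r² sin²θ = 0.0971594 m².
Substituting r = 0.0645 m, L = 0.3135 m, θ = 148.7°: d²x/dθ² = +0.048858 m.
a = ω²·d²x/dθ² = (27.02)²·(+0.048858) = +35.664 m/s²;  |a| = 35.664 m/s².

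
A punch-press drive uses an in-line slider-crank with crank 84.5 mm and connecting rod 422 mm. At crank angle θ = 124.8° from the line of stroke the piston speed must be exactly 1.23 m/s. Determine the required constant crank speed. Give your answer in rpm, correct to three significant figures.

191

For an in-line slider-crank, |v_piston| = rω|sinθ|·[1 + r cosθ/√(L² − r² sin²θ)].
With r = 0.0845 m, L = 0.422 m, θ = 124.8°: the bracketed kinematic factor |dx/dθ| = 0.061348 m.
ω = v/|dx/dθ| = 1.23/0.061348 = 20.049 rad/s.
N = 60ω/(2π) = 191.46 rpm.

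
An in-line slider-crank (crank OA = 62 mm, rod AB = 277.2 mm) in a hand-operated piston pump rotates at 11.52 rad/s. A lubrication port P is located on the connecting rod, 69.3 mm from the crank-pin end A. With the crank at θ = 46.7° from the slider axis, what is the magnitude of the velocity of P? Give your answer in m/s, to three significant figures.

ω = 11.52 rad/s.  Crank-pin speed |V_A| = rω = 0.71424 m/s, perpendicular to OA.
Rod angle: sinφ = −(r/L) sinθ ⇒ φ = -9.368°; ω_rod = −rω cosθ/√(L²−r²sin²θ) = -1.791 rad/s.
V_P = V_A + ω_rod × AP, with AP = 0.0693 m along the rod.
Components: V_Px = −rω sinθ − a·ω_rod·sinφ = -0.54001 m/s;  V_Py = rω cosθ + a·ω_rod·cosφ = +0.36738 m/s.
|V_P| = √(V_Px² + V_Py²) = 0.65313 m/s.

0.653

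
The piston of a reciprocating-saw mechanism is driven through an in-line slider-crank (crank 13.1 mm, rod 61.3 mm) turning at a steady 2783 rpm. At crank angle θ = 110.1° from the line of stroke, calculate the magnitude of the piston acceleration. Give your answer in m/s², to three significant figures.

ω = 2π·2783/60 = 291.4 rad/s
x(θ) = r cosθ + √(L² − r² sin²θ); with ω constant, a = ω²·d²x/dθ².
d²x/dθ² = −r cosθ − r²(cos2θ)/√u − r⁴ sin²2θ/(4u^{3/2}),  u = L² − r² sin²θ = 0.00360635 m².
Substituting r = 0.0131 m, L = 0.0613 m, θ = 110.1°: d²x/dθ² = +0.0066704 m.
a = ω²·d²x/dθ² = (291.4)²·(+0.0066704) = +566.55 m/s²;  |a| = 566.55 m/s².

567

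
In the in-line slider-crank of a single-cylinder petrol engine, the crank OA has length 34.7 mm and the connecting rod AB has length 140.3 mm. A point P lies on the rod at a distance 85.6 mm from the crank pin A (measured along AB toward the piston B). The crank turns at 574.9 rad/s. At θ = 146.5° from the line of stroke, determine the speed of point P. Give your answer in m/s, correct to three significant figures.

11.6

ω = 574.9 rad/s.  Crank-pin speed |V_A| = rω = 19.949 m/s, perpendicular to OA.
Rod angle: sinφ = −(r/L) sinθ ⇒ φ = -7.846°; ω_rod = −rω cosθ/√(L²−r²sin²θ) = +119.69 rad/s.
V_P = V_A + ω_rod × AP, with AP = 0.0856 m along the rod.
Components: V_Px = −rω sinθ − a·ω_rod·sinφ = -9.612 m/s;  V_Py = rω cosθ + a·ω_rod·cosφ = -6.4857 m/s.
|V_P| = √(V_Px² + V_Py²) = 11.595 m/s.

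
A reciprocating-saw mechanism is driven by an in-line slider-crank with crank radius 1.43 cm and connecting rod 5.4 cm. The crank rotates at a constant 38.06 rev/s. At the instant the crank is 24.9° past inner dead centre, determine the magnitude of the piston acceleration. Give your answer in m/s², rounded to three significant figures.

885

ω = 2π·38.1 = 239.1 rad/s
x(θ) = r cosθ + √(L² − r² sin²θ); with ω constant, a = ω²·d²x/dθ².
d²x/dθ² = −r cosθ − r²(cos2θ)/√u − r⁴ sin²2θ/(4u^{3/2}),  u = L² − r² sin²θ = 0.00287975 m².
Substituting r = 0.0143 m, L = 0.054 m, θ = 24.9°: d²x/dθ² = -0.01547 m.
a = ω²·d²x/dθ² = (239.1)²·(-0.01547) = -884.67 m/s²;  |a| = 884.67 m/s².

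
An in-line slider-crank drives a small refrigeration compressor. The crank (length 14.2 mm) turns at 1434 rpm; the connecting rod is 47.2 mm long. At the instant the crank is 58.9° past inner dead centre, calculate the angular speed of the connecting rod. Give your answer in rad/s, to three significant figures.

ω = 150.2 rad/s (converted from 1434 rpm).
The rod makes angle φ with the slider axis where L sinφ = r sinθ; differentiating, L cosφ·φ̇ = r ω cosθ.
L cosφ = √(L² − r² sin²θ) = 0.045607 m.
|ω_rod| = r ω |cosθ| / √(L² − r² sin²θ) = 0.0142·150.2·0.51653/0.045607 = 24.151 rad/s.

24.2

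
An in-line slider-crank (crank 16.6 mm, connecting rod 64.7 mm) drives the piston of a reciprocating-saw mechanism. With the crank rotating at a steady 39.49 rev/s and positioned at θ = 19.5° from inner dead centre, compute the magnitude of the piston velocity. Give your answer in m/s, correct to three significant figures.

ω = 2π·39.5 = 248.1 rad/s
For an in-line slider-crank, x = r cosθ + √(L² − r² sin²θ), so v = −rω sinθ·[1 + r cosθ/√(L² − r² sin²θ)].
With r = 0.0166 m, L = 0.0647 m, θ = 19.5°: √(L² − r² sin²θ) = 0.064462 m.
v = −0.0166·248.1·0.33381·[1 + 0.0166·0.94264/0.064462] = -1.7086 m/s.
|v| = 1.7086 m/s.

1.71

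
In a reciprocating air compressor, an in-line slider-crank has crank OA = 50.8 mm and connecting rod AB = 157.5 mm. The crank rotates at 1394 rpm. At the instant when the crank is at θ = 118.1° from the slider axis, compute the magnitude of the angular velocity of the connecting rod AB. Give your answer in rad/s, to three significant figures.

ω = 146 rad/s (converted from 1394 rpm).
The rod makes angle φ with the slider axis where L sinφ = r sinθ; differentiating, L cosφ·φ̇ = r ω cosθ.
L cosφ = √(L² − r² sin²θ) = 0.15099 m.
|ω_rod| = r ω |cosθ| / √(L² − r² sin²θ) = 0.0508·146·0.47101/0.15099 = 23.133 rad/s.

23.1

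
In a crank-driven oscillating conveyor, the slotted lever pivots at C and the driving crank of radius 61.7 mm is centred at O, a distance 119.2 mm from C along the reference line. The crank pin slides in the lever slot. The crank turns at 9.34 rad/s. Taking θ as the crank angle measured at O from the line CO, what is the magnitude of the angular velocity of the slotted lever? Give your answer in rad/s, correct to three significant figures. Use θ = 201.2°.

6.62

ω = 9.34 rad/s
Crank pin A relative to C: A = (d + r cosθ, r sinθ); lever angle φ = atan2(r sinθ, d + r cosθ).
Differentiating tanφ: φ̇ = rω(d cosθ + r)/(d² + r² + 2dr cosθ).
d² + r² + 2dr cosθ = |CA|² = 0.00430172 m²;  d cosθ + r = -0.049433 m.
|ω_lever| = |0.0617·9.34·-0.049433| / 0.00430172 = 6.6223 rad/s.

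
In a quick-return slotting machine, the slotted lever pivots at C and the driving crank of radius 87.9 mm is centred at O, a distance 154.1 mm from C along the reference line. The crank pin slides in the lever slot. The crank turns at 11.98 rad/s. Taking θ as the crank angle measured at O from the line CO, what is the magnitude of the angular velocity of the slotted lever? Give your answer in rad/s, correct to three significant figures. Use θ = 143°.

3.76

ω = 11.98 rad/s
Crank pin A relative to C: A = (d + r cosθ, r sinθ); lever angle φ = atan2(r sinθ, d + r cosθ).
Differentiating tanφ: φ̇ = rω(d cosθ + r)/(d² + r² + 2dr cosθ).
d² + r² + 2dr cosθ = |CA|² = 0.00983756 m²;  d cosθ + r = -0.03517 m.
|ω_lever| = |0.0879·11.98·-0.03517| / 0.00983756 = 3.7647 rad/s.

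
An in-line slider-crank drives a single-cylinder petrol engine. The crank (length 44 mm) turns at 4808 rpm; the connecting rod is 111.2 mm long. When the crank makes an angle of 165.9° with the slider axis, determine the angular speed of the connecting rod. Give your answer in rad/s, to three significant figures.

ω = 503.5 rad/s (converted from 4808 rpm).
The rod makes angle φ with the slider axis where L sinφ = r sinθ; differentiating, L cosφ·φ̇ = r ω cosθ.
L cosφ = √(L² − r² sin²θ) = 0.11068 m.
|ω_rod| = r ω |cosθ| / √(L² − r² sin²θ) = 0.044·503.5·0.96987/0.11068 = 194.13 rad/s.

194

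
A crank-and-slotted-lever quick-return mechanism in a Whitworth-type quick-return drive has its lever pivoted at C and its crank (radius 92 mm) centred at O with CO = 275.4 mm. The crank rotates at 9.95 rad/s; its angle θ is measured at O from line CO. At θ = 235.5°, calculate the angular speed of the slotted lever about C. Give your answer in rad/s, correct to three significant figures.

1.05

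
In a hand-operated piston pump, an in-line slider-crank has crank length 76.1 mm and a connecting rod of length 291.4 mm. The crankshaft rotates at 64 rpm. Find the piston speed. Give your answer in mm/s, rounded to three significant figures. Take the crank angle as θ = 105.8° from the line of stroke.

ω = 2π·64/60 = 6.702 rad/s
For an in-line slider-crank, x = r cosθ + √(L² − r² sin²θ), so v = −rω sinθ·[1 + r cosθ/√(L² − r² sin²θ)].
With r = 0.0761 m, L = 0.2914 m, θ = 105.8°: √(L² − r² sin²θ) = 0.28205 m.
v = −0.0761·6.702·0.96222·[1 + 0.0761·-0.27228/0.28205] = -0.4547 m/s.
|v| = 0.4547 m/s = 454.7 mm/s.

455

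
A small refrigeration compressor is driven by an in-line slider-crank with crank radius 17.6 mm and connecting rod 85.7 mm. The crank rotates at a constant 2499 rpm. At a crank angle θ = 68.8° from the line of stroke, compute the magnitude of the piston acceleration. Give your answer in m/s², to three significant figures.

251

ω = 2π·2499/60 = 261.7 rad/s
x(θ) = r cosθ + √(L² − r² sin²θ); with ω constant, a = ω²·d²x/dθ².
d²x/dθ² = −r cosθ − r²(cos2θ)/√u − r⁴ sin²2θ/(4u^{3/2}),  u = L² − r² sin²θ = 0.00707524 m².
Substituting r = 0.0176 m, L = 0.0857 m, θ = 68.8°: d²x/dθ² = -0.0036635 m.
a = ω²·d²x/dθ² = (261.7)²·(-0.0036635) = -250.89 m/s²;  |a| = 250.89 m/s².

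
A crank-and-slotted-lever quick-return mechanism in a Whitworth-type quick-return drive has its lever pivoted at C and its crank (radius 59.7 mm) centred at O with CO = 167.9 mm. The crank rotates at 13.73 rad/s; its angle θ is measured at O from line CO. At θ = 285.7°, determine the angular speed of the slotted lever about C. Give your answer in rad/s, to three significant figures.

2.32

ω = 13.73 rad/s
Crank pin A relative to C: A = (d + r cosθ, r sinθ); lever angle φ = atan2(r sinθ, d + r cosθ).
Differentiating tanφ: φ̇ = rω(d cosθ + r)/(d² + r² + 2dr cosθ).
d² + r² + 2dr cosθ = |CA|² = 0.0371793 m²;  d cosθ + r = +0.10513 m.
|ω_lever| = |0.0597·13.73·+0.10513| / 0.0371793 = 2.3179 rad/s.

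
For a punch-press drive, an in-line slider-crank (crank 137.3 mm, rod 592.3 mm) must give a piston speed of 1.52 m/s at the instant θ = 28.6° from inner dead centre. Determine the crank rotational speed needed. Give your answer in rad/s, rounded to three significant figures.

19.2

For an in-line slider-crank, |v_piston| = rω|sinθ|·[1 + r cosθ/√(L² − r² sin²θ)].
With r = 0.1373 m, L = 0.5923 m, θ = 28.6°: the bracketed kinematic factor |dx/dθ| = 0.079184 m.
ω = v/|dx/dθ| = 1.52/0.079184 = 19.196 rad/s.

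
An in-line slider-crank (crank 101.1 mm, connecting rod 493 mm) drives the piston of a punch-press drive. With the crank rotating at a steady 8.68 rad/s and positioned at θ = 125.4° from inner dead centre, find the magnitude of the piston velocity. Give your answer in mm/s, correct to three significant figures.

ω = 8.68 rad/s
For an in-line slider-crank, x = r cosθ + √(L² − r² sin²θ), so v = −rω sinθ·[1 + r cosθ/√(L² − r² sin²θ)].
With r = 0.1011 m, L = 0.493 m, θ = 125.4°: √(L² − r² sin²θ) = 0.48606 m.
v = −0.1011·8.68·0.81513·[1 + 0.1011·-0.57928/0.48606] = -0.62913 m/s.
|v| = 0.62913 m/s = 629.13 mm/s.

629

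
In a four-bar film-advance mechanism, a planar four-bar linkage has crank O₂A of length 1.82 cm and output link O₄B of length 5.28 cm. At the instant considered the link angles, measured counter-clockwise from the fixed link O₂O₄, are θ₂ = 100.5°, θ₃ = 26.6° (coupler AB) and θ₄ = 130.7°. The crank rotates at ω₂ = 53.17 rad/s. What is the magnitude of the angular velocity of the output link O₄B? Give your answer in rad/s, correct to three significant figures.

18.2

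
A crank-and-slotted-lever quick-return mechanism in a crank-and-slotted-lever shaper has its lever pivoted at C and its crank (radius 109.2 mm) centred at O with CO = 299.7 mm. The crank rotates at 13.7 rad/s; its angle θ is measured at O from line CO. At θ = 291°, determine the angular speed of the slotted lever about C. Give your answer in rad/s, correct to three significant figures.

2.59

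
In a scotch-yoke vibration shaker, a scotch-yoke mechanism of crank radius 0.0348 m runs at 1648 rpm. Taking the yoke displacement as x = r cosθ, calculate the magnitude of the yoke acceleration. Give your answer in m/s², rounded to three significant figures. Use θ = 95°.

90.3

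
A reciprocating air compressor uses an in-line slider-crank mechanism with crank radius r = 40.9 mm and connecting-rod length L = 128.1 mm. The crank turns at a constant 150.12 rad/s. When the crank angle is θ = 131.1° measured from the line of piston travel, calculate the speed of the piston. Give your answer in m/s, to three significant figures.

ω = 150.1 rad/s
For an in-line slider-crank, x = r cosθ + √(L² − r² sin²θ), so v = −rω sinθ·[1 + r cosθ/√(L² − r² sin²θ)].
With r = 0.0409 m, L = 0.1281 m, θ = 131.1°: √(L² − r² sin²θ) = 0.12434 m.
v = −0.0409·150.1·0.75356·[1 + 0.0409·-0.65738/0.12434] = -3.6263 m/s.
|v| = 3.6263 m/s.

3.63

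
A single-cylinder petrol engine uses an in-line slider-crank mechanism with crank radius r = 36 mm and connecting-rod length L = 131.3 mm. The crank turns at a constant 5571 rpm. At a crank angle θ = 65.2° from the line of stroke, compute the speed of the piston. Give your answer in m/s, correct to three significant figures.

ω = 2π·5571/60 = 583.4 rad/s
For an in-line slider-crank, x = r cosθ + √(L² − r² sin²θ), so v = −rω sinθ·[1 + r cosθ/√(L² − r² sin²θ)].
With r = 0.036 m, L = 0.1313 m, θ = 65.2°: √(L² − r² sin²θ) = 0.12717 m.
v = −0.036·583.4·0.90778·[1 + 0.036·0.41945/0.12717] = -21.329 m/s.
|v| = 21.329 m/s.

21.3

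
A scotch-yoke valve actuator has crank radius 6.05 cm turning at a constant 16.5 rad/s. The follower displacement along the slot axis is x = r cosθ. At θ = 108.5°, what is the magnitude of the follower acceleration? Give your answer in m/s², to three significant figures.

ω = 16.5 rad/s
x = r cosθ ⇒ ẍ = −rω² cosθ (ω constant).
|a| = rω²|cosθ| = 0.0605·(16.5)²·|cos 108.5°| = 5.2264 m/s².

5.23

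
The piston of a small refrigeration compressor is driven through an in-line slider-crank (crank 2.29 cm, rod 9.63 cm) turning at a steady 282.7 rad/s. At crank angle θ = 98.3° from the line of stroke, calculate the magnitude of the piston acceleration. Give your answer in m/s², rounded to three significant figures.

ω = 282.7 rad/s
x(θ) = r cosθ + √(L² − r² sin²θ); with ω constant, a = ω²·d²x/dθ².
d²x/dθ² = −r cosθ − r²(cos2θ)/√u − r⁴ sin²2θ/(4u^{3/2}),  u = L² − r² sin²θ = 0.00876021 m².
Substituting r = 0.0229 m, L = 0.0963 m, θ = 98.3°: d²x/dθ² = +0.0086683 m.
a = ω²·d²x/dθ² = (282.7)²·(+0.0086683) = +692.77 m/s²;  |a| = 692.77 m/s².

693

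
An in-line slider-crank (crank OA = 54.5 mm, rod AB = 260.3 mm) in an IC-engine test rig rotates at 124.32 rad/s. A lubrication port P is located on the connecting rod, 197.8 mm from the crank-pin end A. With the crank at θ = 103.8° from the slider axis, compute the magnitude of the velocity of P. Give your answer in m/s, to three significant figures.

ω = 124.3 rad/s.  Crank-pin speed |V_A| = rω = 6.7754 m/s, perpendicular to OA.
Rod angle: sinφ = −(r/L) sinθ ⇒ φ = -11.732°; ω_rod = −rω cosθ/√(L²−r²sin²θ) = +6.3413 rad/s.
V_P = V_A + ω_rod × AP, with AP = 0.1978 m along the rod.
Components: V_Px = −rω sinθ − a·ω_rod·sinφ = -6.3248 m/s;  V_Py = rω cosθ + a·ω_rod·cosφ = -0.38805 m/s.
|V_P| = √(V_Px² + V_Py²) = 6.3367 m/s.

6.34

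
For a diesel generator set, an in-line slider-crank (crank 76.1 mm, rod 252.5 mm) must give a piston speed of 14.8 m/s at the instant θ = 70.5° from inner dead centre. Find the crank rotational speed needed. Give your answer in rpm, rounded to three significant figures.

1780

For an in-line slider-crank, |v_piston| = rω|sinθ|·[1 + r cosθ/√(L² − r² sin²θ)].
With r = 0.0761 m, L = 0.2525 m, θ = 70.5°: the bracketed kinematic factor |dx/dθ| = 0.079262 m.
ω = v/|dx/dθ| = 14.8/0.079262 = 186.72 rad/s.
N = 60ω/(2π) = 1783.1 rpm.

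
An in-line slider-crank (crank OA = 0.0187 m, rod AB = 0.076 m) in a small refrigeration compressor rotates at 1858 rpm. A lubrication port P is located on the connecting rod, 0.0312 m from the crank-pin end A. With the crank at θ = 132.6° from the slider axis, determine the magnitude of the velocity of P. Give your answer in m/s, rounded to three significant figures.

2.88

ω = 194.6 rad/s.  Crank-pin speed |V_A| = rω = 3.6384 m/s, perpendicular to OA.
Rod angle: sinφ = −(r/L) sinθ ⇒ φ = -10.435°; ω_rod = −rω cosθ/√(L²−r²sin²θ) = +32.95 rad/s.
V_P = V_A + ω_rod × AP, with AP = 0.0312 m along the rod.
Components: V_Px = −rω sinθ − a·ω_rod·sinφ = -2.4921 m/s;  V_Py = rω cosθ + a·ω_rod·cosφ = -1.4517 m/s.
|V_P| = √(V_Px² + V_Py²) = 2.8841 m/s.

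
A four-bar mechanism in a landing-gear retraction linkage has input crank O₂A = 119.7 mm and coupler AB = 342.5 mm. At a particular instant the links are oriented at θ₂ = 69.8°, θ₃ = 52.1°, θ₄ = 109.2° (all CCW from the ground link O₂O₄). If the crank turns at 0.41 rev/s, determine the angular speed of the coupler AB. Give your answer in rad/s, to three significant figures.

ω₂ = 2.576 rad/s (from 0.41 rev/s).
Differentiating the loop-closure r₂e^{iθ₂}+r₃e^{iθ₃}=r₁+r₄e^{iθ₄} gives r₂ω₂e^{iθ₂}+r₃ω₃e^{iθ₃}=r₄ω₄e^{iθ₄}.
Eliminating the other unknown: ω₃ = r₂ω₂ sin(θ₄−θ₂) / [r₃ sin(θ₃−θ₄)].
Numerator sine = +0.63473; denominator sine = -0.83962.
Result = 0.1197·2.576·(+0.63473) / (0.3425·(-0.83962)) = -0.68062 rad/s; magnitude 0.68062 rad/s.

0.681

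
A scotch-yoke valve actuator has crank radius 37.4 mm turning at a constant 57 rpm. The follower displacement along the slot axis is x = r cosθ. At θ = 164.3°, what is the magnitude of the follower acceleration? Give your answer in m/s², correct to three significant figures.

ω = 5.969 rad/s (from 57 rpm).
x = r cosθ ⇒ ẍ = −rω² cosθ (ω constant).
|a| = rω²|cosθ| = 0.0374·(5.969)²·|cos 164.3°| = 1.2828 m/s².

1.28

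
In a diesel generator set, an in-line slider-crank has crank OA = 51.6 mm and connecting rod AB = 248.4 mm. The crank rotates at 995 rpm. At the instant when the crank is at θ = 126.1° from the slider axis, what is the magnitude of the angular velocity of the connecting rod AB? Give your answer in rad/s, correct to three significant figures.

12.9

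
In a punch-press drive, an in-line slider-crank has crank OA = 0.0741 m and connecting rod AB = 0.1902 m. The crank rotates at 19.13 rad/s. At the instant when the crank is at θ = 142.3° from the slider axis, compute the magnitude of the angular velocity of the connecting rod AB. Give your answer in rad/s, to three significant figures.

ω = 19.13 rad/s
The rod makes angle φ with the slider axis where L sinφ = r sinθ; differentiating, L cosφ·φ̇ = r ω cosθ.
L cosφ = √(L² − r² sin²θ) = 0.18472 m.
|ω_rod| = r ω |cosθ| / √(L² − r² sin²θ) = 0.0741·19.13·0.79122/0.18472 = 6.0717 rad/s.

6.07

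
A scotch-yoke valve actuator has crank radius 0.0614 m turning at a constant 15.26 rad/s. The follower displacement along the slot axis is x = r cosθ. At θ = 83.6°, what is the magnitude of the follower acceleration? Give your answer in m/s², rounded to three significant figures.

ω = 15.26 rad/s
x = r cosθ ⇒ ẍ = −rω² cosθ (ω constant).
|a| = rω²|cosθ| = 0.0614·(15.26)²·|cos 83.6°| = 1.5938 m/s².

1.59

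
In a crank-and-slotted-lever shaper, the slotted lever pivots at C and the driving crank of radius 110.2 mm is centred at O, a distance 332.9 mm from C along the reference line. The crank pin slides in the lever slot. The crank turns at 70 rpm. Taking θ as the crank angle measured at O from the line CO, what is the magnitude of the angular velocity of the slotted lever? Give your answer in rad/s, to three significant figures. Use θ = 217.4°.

ω = 7.33 rad/s (from 70 rpm).
Crank pin A relative to C: A = (d + r cosθ, r sinθ); lever angle φ = atan2(r sinθ, d + r cosθ).
Differentiating tanφ: φ̇ = rω(d cosθ + r)/(d² + r² + 2dr cosθ).
d² + r² + 2dr cosθ = |CA|² = 0.0646793 m²;  d cosθ + r = -0.15426 m.
|ω_lever| = |0.1102·7.33·-0.15426| / 0.0646793 = 1.9266 rad/s.

1.93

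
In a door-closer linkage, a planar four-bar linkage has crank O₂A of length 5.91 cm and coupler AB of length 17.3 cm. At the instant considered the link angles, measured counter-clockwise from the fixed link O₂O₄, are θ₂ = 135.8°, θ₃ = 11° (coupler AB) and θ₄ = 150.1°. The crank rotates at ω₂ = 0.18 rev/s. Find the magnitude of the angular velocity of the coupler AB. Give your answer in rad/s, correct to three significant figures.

ω₂ = 1.131 rad/s (from 0.18 rev/s).
Differentiating the loop-closure r₂e^{iθ₂}+r₃e^{iθ₃}=r₁+r₄e^{iθ₄} gives r₂ω₂e^{iθ₂}+r₃ω₃e^{iθ₃}=r₄ω₄e^{iθ₄}.
Eliminating the other unknown: ω₃ = r₂ω₂ sin(θ₄−θ₂) / [r₃ sin(θ₃−θ₄)].
Numerator sine = +0.24700; denominator sine = -0.65474.
Result = 0.0591·1.131·(+0.24700) / (0.173·(-0.65474)) = -0.14575 rad/s; magnitude 0.14575 rad/s.

0.146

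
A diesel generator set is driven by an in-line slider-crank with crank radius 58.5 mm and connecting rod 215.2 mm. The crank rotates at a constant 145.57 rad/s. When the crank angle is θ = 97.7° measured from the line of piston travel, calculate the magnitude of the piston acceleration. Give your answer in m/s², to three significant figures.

503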